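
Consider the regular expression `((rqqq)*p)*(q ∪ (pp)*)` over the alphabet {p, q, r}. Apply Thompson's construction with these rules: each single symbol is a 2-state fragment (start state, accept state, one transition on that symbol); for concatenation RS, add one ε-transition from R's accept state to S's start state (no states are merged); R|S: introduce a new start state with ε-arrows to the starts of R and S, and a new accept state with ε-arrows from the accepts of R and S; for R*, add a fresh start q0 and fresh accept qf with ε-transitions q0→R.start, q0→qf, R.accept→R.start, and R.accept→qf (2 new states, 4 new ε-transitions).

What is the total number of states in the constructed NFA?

24

Bottom-up over the parse tree:
Each of the 8 symbol leaves contributes a 2-state fragment.
  rqqq — 8 states
  (rqqq)* — 10 states
  (rqqq)*p — 12 states
  ((rqqq)*p)* — 14 states
  pp — 4 states
  (pp)* — 6 states
  q ∪ (pp)* — 10 states
  ((rqqq)*p)*(q ∪ (pp)*) — 24 states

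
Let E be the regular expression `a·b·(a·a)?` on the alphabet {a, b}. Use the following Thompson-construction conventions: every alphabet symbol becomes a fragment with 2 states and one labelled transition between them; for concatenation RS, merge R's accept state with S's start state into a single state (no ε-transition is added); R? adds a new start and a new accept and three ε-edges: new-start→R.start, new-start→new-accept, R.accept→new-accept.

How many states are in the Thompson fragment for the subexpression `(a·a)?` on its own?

Fragment for `(a·a)?`:
Each of the 2 symbol leaves contributes a 2-state fragment.
  a·a = 3 states
  (a·a)? = 5 states

5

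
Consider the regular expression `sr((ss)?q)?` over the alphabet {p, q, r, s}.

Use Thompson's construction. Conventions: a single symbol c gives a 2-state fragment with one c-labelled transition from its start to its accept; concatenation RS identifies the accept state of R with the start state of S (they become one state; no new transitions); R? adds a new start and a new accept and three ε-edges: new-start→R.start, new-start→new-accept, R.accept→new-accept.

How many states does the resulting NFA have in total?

10

Bottom-up over the parse tree:
Each of the 5 symbol leaves contributes a 2-state fragment.
  ss = 3 states
  (ss)? = 5 states
  (ss)?q = 6 states
  ((ss)?q)? = 8 states
  sr((ss)?q)? = 10 states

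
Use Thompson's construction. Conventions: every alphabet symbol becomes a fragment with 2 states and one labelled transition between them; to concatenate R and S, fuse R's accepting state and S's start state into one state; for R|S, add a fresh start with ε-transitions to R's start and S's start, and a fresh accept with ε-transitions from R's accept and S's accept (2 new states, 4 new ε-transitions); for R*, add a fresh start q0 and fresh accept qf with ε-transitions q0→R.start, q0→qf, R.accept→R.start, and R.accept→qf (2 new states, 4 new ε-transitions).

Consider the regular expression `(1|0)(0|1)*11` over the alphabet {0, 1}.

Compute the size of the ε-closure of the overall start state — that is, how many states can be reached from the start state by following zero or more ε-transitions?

Work bottom-up. For each fragment F, track |ε-closure(F.start)| and whether F's accept lies in that closure (i.e. whether F accepts ε). A single-symbol fragment has closure size 1 and does not accept ε.
  1|0 : new start ε-reaches every alternative's start; none of them accept ε, so the new accept is not reached: |closure| = 1 + 1 + 1 = 3
  0|1 : new start ε-reaches every alternative's start; none of them accept ε, so the new accept is not reached: |closure| = 1 + 1 + 1 = 3
  (0|1)* : new start has ε-edges to the inner start and to the new accept, so |closure| = 2 + 3 = 5
  (1|0)(0|1)*11 : same as the first factor's closure: |closure| = 3

3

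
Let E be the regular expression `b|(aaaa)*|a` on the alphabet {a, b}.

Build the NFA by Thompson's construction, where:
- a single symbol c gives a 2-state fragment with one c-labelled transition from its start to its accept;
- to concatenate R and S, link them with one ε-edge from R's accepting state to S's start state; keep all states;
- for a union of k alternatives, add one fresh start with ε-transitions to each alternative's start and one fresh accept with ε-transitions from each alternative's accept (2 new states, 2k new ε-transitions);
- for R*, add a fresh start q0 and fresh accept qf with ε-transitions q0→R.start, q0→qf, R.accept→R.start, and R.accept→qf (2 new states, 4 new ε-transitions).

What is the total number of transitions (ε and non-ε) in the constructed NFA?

19

By structural recursion:
Each of the 6 symbol leaves contributes 1 transition (1 symbol, 0 ε).
  aaaa = 7 transitions (4 symbol, 3 ε)
  (aaaa)* = 11 transitions (4 symbol, 7 ε)
  b|(aaaa)*|a = 19 transitions (6 symbol, 13 ε)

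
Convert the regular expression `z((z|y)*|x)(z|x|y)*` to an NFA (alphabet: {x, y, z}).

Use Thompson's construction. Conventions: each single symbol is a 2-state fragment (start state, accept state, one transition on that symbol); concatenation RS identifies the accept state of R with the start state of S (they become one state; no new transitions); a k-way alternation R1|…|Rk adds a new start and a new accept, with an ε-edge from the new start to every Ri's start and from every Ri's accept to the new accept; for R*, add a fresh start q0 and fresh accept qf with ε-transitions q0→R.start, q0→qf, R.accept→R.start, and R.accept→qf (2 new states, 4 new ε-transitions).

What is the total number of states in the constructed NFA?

Per subexpression:
Each of the 7 symbol leaves contributes a 2-state fragment.
  z|y — 6 states
  (z|y)* — 8 states
  (z|y)*|x — 12 states
  z|x|y — 8 states
  (z|x|y)* — 10 states
  z((z|y)*|x)(z|x|y)* — 22 states

22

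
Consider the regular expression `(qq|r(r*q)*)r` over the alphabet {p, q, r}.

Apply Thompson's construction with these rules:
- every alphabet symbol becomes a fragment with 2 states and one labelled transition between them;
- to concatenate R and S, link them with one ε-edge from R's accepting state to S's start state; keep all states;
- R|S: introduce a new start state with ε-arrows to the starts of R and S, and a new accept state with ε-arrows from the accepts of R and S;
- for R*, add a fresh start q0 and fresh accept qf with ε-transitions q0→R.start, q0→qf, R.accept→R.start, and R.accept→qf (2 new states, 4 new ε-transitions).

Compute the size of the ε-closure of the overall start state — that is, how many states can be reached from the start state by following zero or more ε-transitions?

Compute the ε-closure size of each fragment's start state recursively; a symbol fragment's start has no outgoing ε-edge, so its closure is just itself (size 1).
  qq : C equals the left operand's closure size = 1 (its accept is not ε-reachable, so the closure stops there)
  r* : C = 1 (new start) + 1 (body) + 1 (new accept) = 3
  r*q : C = 3 + 1 = 4 (closure spills across the concat boundary because the left factor accepts ε)
  (r*q)* : new start has ε-edges to the inner start and to the new accept, so C = 2 + 4 = 6
  r(r*q)* : same as the first factor's closure: C = 1
  qq|r(r*q)* : C = 1 + 1 + 1 = 3 (the new accept is not ε-reachable since no branch accepts ε)
  (qq|r(r*q)*)r : C equals the left operand's closure size = 3 (its accept is not ε-reachable, so the closure stops there)

3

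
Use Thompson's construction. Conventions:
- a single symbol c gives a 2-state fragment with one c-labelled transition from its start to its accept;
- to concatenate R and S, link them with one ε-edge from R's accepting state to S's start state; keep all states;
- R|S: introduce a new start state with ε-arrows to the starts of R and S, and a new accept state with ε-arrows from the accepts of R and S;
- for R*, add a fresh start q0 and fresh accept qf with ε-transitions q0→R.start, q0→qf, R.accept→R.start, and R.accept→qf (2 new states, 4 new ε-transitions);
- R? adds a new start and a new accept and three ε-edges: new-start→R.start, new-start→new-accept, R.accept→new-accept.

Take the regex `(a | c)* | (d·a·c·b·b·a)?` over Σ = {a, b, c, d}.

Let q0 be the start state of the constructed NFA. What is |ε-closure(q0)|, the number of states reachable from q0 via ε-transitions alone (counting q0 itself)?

10

Compute the ε-closure size of each fragment's start state recursively; a symbol fragment's start has no outgoing ε-edge, so its closure is just itself (size 1).
  a | c → new start ε-reaches every alternative's start; none of them accept ε, so the new accept is not reached: C = 1 + 1 + 1 = 3
  (a | c)* → the star's fresh start ε-reaches both the body's start and the fresh accept: C = 2 + 3 = 5
  d·a·c·b·b·a → C equals the left operand's closure size = 1 (its accept is not ε-reachable, so the closure stops there)
  (d·a·c·b·b·a)? → new start has ε-edges to the inner start and to the new accept, so C = 2 + 1 = 3
  (a | c)* | (d·a·c·b·b·a)? → new start ε-reaches every alternative's start; at least one alternative accepts ε, so the union's new accept is reached too: C = 1 + 5 + 3 + 1 = 10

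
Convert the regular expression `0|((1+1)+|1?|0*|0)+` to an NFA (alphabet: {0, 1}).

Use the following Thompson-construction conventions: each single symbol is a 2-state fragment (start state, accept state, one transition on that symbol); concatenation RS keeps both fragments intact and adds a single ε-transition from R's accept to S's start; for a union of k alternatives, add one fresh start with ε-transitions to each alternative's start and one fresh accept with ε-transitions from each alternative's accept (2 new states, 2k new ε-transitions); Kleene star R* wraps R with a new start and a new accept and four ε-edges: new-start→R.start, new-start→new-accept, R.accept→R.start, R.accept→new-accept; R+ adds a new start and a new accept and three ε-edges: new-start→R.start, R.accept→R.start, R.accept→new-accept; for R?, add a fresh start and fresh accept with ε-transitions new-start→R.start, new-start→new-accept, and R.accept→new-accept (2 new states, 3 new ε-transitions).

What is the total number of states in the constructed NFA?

26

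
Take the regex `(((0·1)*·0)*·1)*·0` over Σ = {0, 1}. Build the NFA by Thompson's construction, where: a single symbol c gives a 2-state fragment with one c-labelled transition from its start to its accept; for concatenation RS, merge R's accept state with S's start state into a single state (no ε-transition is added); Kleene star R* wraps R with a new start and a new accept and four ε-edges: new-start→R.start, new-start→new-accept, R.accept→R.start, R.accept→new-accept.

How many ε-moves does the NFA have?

By structural recursion:
Each of the 5 symbol leaves contributes 0 ε-transitions.
  0·1 → 0 ε-transitions
  (0·1)* → 4 ε-transitions
  (0·1)*·0 → 4 ε-transitions
  ((0·1)*·0)* → 8 ε-transitions
  ((0·1)*·0)*·1 → 8 ε-transitions
  (((0·1)*·0)*·1)* → 12 ε-transitions
  (((0·1)*·0)*·1)*·0 → 12 ε-transitions

12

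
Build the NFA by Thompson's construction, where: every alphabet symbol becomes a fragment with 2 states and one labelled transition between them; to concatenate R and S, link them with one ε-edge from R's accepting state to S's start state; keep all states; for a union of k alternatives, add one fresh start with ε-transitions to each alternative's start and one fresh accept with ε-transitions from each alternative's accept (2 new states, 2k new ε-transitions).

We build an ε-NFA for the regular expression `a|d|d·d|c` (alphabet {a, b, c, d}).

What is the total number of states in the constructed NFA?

12

Building bottom-up:
Each of the 5 symbol leaves contributes a 2-state fragment.
  d·d = 4 states
  a|d|d·d|c = 12 states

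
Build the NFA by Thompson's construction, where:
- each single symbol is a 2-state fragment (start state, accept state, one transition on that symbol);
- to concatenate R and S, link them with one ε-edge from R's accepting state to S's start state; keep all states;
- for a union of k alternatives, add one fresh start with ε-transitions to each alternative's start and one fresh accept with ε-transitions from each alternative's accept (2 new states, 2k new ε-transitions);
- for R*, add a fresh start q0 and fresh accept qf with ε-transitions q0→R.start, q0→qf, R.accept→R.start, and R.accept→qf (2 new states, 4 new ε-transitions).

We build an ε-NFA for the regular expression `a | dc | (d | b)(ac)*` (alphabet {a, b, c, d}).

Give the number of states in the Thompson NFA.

20

By structural recursion:
Each of the 7 symbol leaves contributes a 2-state fragment.
  dc → 4 states
  d | b → 6 states
  ac → 4 states
  (ac)* → 6 states
  (d | b)(ac)* → 12 states
  a | dc | (d | b)(ac)* → 20 states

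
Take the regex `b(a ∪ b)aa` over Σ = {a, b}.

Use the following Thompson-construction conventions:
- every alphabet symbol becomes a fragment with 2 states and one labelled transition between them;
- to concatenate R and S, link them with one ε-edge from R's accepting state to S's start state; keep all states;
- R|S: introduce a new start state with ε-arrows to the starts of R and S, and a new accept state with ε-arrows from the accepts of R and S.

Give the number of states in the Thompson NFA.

12

Recursing over subexpressions:
Each of the 5 symbol leaves contributes a 2-state fragment.
  a ∪ b = 6 states
  b(a ∪ b)aa = 12 states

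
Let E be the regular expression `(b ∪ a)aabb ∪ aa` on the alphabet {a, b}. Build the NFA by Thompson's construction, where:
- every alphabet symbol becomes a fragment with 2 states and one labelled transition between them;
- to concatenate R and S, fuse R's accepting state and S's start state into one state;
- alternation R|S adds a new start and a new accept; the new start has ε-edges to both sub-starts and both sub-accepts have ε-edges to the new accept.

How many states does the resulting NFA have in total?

Recursing over subexpressions:
Each of the 8 symbol leaves contributes a 2-state fragment.
  b ∪ a : 6 states
  (b ∪ a)aabb : 10 states
  aa : 3 states
  (b ∪ a)aabb ∪ aa : 15 states

15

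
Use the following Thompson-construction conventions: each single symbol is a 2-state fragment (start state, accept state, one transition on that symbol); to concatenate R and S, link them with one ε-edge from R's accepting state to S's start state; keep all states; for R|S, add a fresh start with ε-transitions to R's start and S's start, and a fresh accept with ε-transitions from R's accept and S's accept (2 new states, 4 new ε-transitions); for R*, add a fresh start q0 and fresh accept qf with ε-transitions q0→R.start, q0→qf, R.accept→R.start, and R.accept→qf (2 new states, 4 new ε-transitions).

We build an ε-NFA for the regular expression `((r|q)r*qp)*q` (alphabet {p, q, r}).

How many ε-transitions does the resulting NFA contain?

16

Building bottom-up:
Each of the 6 symbol leaves contributes 0 ε-transitions.
  r|q = 4 ε-transitions
  r* = 4 ε-transitions
  (r|q)r*qp = 11 ε-transitions
  ((r|q)r*qp)* = 15 ε-transitions
  ((r|q)r*qp)*q = 16 ε-transitions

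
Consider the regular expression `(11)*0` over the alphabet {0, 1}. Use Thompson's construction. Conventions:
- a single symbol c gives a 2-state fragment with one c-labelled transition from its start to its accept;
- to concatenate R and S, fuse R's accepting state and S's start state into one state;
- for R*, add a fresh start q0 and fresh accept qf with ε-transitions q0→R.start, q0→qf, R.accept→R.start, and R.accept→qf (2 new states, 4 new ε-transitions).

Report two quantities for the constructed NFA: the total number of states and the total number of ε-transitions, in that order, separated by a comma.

Bottom-up over the parse tree:
Each of the 3 symbol leaves contributes 2 states and 0 ε-transitions.
  11 : 3 states, 0 ε-transitions
  (11)* : 5 states, 4 ε-transitions
  (11)*0 : 6 states, 4 ε-transitions

6, 4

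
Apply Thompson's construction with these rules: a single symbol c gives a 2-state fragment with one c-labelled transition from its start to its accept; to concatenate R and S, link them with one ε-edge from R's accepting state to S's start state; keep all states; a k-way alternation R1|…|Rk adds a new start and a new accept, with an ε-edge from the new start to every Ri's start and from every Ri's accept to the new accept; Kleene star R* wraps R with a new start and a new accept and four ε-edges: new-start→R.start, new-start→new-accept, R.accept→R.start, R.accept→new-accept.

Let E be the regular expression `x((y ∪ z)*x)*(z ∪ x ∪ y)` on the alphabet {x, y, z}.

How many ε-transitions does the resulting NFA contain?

Building bottom-up:
Each of the 7 symbol leaves contributes 0 ε-transitions.
  y ∪ z : 4 ε-transitions
  (y ∪ z)* : 8 ε-transitions
  (y ∪ z)*x : 9 ε-transitions
  ((y ∪ z)*x)* : 13 ε-transitions
  z ∪ x ∪ y : 6 ε-transitions
  x((y ∪ z)*x)*(z ∪ x ∪ y) : 21 ε-transitions

21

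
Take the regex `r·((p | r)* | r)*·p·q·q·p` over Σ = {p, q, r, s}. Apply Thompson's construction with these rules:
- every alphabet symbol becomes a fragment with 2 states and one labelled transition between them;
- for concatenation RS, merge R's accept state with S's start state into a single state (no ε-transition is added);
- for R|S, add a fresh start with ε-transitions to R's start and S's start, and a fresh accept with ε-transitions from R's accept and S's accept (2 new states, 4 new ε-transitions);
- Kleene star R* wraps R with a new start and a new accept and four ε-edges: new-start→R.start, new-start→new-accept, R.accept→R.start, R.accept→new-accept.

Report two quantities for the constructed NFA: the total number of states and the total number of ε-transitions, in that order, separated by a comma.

19, 16

Bottom-up over the parse tree:
Each of the 8 symbol leaves contributes 2 states and 0 ε-transitions.
  p | r = 6 states, 4 ε-transitions
  (p | r)* = 8 states, 8 ε-transitions
  (p | r)* | r = 12 states, 12 ε-transitions
  ((p | r)* | r)* = 14 states, 16 ε-transitions
  r·((p | r)* | r)*·p·q·q·p = 19 states, 16 ε-transitions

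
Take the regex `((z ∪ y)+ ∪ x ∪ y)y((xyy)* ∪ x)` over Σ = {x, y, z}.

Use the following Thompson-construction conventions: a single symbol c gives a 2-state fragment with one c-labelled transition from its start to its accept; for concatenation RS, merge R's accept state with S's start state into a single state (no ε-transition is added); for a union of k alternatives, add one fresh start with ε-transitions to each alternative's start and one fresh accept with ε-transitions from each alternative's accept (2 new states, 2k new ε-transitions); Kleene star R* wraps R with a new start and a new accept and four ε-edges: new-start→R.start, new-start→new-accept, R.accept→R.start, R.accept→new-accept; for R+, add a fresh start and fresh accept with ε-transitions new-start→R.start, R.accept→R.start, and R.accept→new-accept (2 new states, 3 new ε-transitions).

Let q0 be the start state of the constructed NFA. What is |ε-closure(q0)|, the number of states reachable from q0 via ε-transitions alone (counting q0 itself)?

7

Let C(F) = |ε-closure(F.start)| within fragment F, and note whether F accepts ε. Symbol fragments have C = 1 and do not accept ε. Then:
  z ∪ y → new start ε-reaches every alternative's start; none of them accept ε, so the new accept is not reached: C = 1 + 1 + 1 = 3
  (z ∪ y)+ → new start ε-reaches only the body's start; the new accept needs a symbol first: C = 1 + 3 = 4
  (z ∪ y)+ ∪ x ∪ y → C = 1 + 4 + 1 + 1 = 7 (the new accept is not ε-reachable since no branch accepts ε)
  xyy → same as the first factor's closure: C = 1
  (xyy)* → new start has ε-edges to the inner start and to the new accept, so C = 2 + 1 = 3
  (xyy)* ∪ x → C = 1 (new start) + (3 + 1) + 1 (new accept, since some branch ε-reaches its own accept) = 6
  ((z ∪ y)+ ∪ x ∪ y)y((xyy)* ∪ x) → same as the first factor's closure: C = 7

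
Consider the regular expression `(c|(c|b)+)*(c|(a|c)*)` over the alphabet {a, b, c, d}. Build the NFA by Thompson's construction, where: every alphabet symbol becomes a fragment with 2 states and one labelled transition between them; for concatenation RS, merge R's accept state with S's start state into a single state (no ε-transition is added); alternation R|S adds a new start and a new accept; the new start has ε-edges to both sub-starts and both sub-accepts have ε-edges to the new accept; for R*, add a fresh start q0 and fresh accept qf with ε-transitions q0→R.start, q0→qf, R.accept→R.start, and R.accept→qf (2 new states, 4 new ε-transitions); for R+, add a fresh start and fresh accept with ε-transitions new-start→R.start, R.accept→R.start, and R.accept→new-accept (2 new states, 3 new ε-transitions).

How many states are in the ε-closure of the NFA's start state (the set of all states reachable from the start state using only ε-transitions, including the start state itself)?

Let C(F) = |ε-closure(F.start)| within fragment F, and note whether F accepts ε. Symbol fragments have C = 1 and do not accept ε. Then:
  c|b : new start ε-reaches every alternative's start; none of them accept ε, so the new accept is not reached: |ε-closure| = 1 + 1 + 1 = 3
  (c|b)+ : new start ε-reaches only the body's start; the new accept needs a symbol first: |ε-closure| = 1 + 3 = 4
  c|(c|b)+ : new start ε-reaches every alternative's start; none of them accept ε, so the new accept is not reached: |ε-closure| = 1 + 1 + 4 = 6
  (c|(c|b)+)* : the star's fresh start ε-reaches both the body's start and the fresh accept: |ε-closure| = 2 + 6 = 8
  a|c : |ε-closure| = 1 + 1 + 1 = 3 (the new accept is not ε-reachable since no branch accepts ε)
  (a|c)* : |ε-closure| = 1 (new start) + 3 (body) + 1 (new accept) = 5
  c|(a|c)* : |ε-closure| = 1 (new start) + (1 + 5) + 1 (new accept, since some branch ε-reaches its own accept) = 8
  (c|(c|b)+)*(c|(a|c)*) : |ε-closure| = 8 + (8−1) = 15 (closure spills across the concat boundary because the left factor accepts ε)

15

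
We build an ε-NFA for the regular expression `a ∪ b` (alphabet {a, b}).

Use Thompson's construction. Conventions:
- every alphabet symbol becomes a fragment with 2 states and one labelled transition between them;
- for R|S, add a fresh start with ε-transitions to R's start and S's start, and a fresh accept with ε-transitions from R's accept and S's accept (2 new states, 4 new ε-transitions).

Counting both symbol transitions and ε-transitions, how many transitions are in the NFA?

6

Recursing over subexpressions:
Each of the 2 symbol leaves contributes 1 transition (1 symbol, 0 ε).
  a ∪ b = 6 transitions (2 symbol, 4 ε)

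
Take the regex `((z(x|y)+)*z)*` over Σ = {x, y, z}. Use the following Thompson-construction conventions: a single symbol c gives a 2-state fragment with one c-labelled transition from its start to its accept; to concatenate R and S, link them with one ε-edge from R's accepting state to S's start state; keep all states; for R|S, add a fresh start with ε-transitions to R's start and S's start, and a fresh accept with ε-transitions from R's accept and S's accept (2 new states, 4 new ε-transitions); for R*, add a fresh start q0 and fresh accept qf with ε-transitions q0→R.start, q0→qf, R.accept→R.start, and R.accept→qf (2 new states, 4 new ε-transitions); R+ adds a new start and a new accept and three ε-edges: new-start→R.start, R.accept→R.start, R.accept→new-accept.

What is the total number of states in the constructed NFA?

By structural recursion:
Each of the 4 symbol leaves contributes a 2-state fragment.
  x|y → 6 states
  (x|y)+ → 8 states
  z(x|y)+ → 10 states
  (z(x|y)+)* → 12 states
  (z(x|y)+)*z → 14 states
  ((z(x|y)+)*z)* → 16 states

16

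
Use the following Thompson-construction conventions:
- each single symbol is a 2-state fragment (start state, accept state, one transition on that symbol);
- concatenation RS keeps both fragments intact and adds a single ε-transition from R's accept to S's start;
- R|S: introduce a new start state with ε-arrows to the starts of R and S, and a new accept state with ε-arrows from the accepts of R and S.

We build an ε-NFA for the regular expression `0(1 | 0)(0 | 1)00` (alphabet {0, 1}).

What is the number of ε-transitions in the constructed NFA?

Recursing over subexpressions:
Each of the 7 symbol leaves contributes 0 ε-transitions.
  1 | 0 = 4 ε-transitions
  0 | 1 = 4 ε-transitions
  0(1 | 0)(0 | 1)00 = 12 ε-transitions

12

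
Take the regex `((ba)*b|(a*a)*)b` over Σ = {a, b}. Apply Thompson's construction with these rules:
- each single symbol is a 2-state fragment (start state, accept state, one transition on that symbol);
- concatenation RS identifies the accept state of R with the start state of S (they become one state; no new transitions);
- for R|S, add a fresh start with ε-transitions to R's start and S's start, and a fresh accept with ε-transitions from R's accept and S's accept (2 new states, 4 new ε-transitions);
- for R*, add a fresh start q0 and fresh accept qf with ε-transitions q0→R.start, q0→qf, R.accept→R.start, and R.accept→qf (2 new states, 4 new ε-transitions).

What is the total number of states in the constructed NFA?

Building bottom-up:
Each of the 6 symbol leaves contributes a 2-state fragment.
  ba = 3 states
  (ba)* = 5 states
  (ba)*b = 6 states
  a* = 4 states
  a*a = 5 states
  (a*a)* = 7 states
  (ba)*b|(a*a)* = 15 states
  ((ba)*b|(a*a)*)b = 16 states

16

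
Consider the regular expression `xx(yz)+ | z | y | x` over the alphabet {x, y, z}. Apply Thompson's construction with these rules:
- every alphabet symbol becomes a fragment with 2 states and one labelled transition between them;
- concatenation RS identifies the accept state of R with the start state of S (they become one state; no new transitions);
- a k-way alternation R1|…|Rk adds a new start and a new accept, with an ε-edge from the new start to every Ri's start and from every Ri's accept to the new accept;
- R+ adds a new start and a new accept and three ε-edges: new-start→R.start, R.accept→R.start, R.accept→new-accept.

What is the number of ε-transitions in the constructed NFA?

Recursing over subexpressions:
Each of the 7 symbol leaves contributes 0 ε-transitions.
  yz : 0 ε-transitions
  (yz)+ : 3 ε-transitions
  xx(yz)+ : 3 ε-transitions
  xx(yz)+ | z | y | x : 11 ε-transitions

11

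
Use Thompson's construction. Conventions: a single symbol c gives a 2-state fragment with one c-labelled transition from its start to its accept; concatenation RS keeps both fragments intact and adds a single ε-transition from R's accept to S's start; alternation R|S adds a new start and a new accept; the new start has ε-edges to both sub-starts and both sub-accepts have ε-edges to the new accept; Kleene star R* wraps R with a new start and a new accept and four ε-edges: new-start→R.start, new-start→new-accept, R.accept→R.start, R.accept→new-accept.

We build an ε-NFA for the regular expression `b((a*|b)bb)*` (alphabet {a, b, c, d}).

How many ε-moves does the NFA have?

15

Building bottom-up:
Each of the 5 symbol leaves contributes 0 ε-transitions.
  a* → 4 ε-transitions
  a*|b → 8 ε-transitions
  (a*|b)bb → 10 ε-transitions
  ((a*|b)bb)* → 14 ε-transitions
  b((a*|b)bb)* → 15 ε-transitions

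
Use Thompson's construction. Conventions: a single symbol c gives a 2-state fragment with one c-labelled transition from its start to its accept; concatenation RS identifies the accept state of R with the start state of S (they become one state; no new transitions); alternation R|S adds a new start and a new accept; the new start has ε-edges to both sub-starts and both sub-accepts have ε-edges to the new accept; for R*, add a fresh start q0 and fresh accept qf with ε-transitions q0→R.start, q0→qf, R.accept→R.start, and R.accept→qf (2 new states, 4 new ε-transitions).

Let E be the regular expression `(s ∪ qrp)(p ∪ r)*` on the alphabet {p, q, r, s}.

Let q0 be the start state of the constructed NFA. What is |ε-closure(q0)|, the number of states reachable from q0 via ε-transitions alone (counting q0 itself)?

3

Work bottom-up. For each fragment F, track |ε-closure(F.start)| and whether F's accept lies in that closure (i.e. whether F accepts ε). A single-symbol fragment has closure size 1 and does not accept ε.
  qrp → |ε-closure| equals the left operand's closure size = 1 (its accept is not ε-reachable, so the closure stops there)
  s ∪ qrp → new start ε-reaches every alternative's start; none of them accept ε, so the new accept is not reached: |ε-closure| = 1 + 1 + 1 = 3
  p ∪ r → new start ε-reaches every alternative's start; none of them accept ε, so the new accept is not reached: |ε-closure| = 1 + 1 + 1 = 3
  (p ∪ r)* → the star's fresh start ε-reaches both the body's start and the fresh accept: |ε-closure| = 2 + 3 = 5
  (s ∪ qrp)(p ∪ r)* → same as the first factor's closure: |ε-closure| = 3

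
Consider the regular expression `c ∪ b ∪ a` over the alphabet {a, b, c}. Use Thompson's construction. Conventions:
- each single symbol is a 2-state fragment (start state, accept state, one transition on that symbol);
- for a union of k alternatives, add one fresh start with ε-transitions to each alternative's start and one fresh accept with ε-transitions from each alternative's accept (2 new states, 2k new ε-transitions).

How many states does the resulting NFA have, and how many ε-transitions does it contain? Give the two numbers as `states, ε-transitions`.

8, 6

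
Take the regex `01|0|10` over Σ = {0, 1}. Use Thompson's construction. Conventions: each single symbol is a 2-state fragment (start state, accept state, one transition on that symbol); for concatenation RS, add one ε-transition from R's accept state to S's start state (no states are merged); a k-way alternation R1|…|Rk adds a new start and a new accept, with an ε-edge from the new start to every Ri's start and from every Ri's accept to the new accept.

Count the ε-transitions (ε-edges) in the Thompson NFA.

8

Building bottom-up:
Each of the 5 symbol leaves contributes 0 ε-transitions.
  01 → 1 ε-transition
  10 → 1 ε-transition
  01|0|10 → 8 ε-transitions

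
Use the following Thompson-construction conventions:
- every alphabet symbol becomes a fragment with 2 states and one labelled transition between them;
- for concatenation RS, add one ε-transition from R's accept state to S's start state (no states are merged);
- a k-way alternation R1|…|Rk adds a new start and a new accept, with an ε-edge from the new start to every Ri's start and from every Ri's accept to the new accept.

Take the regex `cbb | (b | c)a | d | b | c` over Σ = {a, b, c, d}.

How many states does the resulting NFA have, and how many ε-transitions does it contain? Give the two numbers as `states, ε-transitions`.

22, 17

Recursing over subexpressions:
Each of the 9 symbol leaves contributes 2 states and 0 ε-transitions.
  cbb → 6 states, 2 ε-transitions
  b | c → 6 states, 4 ε-transitions
  (b | c)a → 8 states, 5 ε-transitions
  cbb | (b | c)a | d | b | c → 22 states, 17 ε-transitions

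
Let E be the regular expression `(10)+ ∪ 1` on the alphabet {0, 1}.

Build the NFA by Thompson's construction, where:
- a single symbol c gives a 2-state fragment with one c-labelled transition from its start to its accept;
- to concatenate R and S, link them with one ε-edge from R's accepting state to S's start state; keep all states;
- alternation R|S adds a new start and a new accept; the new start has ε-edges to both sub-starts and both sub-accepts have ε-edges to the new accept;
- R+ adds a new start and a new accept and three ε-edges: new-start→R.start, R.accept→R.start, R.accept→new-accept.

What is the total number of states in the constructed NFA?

Building bottom-up:
Each of the 3 symbol leaves contributes a 2-state fragment.
  10 → 4 states
  (10)+ → 6 states
  (10)+ ∪ 1 → 10 states

10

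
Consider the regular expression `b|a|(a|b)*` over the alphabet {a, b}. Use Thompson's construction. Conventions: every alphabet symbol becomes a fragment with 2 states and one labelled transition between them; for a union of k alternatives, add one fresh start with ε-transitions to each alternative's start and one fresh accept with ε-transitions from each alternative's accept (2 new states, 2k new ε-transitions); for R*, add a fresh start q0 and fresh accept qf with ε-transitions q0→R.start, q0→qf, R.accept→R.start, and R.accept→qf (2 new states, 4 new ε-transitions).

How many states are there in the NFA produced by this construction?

Bottom-up over the parse tree:
Each of the 4 symbol leaves contributes a 2-state fragment.
  a|b → 6 states
  (a|b)* → 8 states
  b|a|(a|b)* → 14 states

14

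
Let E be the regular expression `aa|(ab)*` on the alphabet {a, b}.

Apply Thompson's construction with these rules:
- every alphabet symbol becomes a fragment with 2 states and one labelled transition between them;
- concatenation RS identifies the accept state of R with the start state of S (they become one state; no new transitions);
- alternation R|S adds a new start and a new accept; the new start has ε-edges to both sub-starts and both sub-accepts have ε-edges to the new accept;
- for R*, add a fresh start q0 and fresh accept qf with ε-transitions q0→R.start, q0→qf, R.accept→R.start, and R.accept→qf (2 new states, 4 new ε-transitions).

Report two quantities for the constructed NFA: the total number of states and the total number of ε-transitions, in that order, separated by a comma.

10, 8

Per subexpression:
Each of the 4 symbol leaves contributes 2 states and 0 ε-transitions.
  aa → 3 states, 0 ε-transitions
  ab → 3 states, 0 ε-transitions
  (ab)* → 5 states, 4 ε-transitions
  aa|(ab)* → 10 states, 8 ε-transitions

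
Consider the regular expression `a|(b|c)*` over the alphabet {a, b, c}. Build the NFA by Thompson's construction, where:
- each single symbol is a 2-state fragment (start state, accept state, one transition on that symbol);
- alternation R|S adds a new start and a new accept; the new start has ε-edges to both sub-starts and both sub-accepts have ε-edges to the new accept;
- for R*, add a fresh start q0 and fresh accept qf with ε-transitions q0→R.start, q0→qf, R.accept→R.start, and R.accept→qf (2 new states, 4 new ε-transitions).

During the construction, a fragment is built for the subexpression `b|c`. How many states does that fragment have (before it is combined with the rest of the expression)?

6

Fragment for `b|c`:
Each of the 2 symbol leaves contributes a 2-state fragment.
  b|c = 6 states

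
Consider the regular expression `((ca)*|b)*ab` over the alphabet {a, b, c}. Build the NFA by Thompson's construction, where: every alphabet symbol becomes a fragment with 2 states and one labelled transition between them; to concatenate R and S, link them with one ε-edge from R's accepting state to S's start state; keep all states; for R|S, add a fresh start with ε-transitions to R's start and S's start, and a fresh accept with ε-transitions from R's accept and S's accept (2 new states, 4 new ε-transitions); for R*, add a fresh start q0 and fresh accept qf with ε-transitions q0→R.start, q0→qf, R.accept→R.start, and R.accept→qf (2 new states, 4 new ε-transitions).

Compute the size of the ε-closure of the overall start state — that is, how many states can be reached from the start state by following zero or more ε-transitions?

9

Let C(F) = |ε-closure(F.start)| within fragment F, and note whether F accepts ε. Symbol fragments have C = 1 and do not accept ε. Then:
  ca — |ε-closure| equals the left operand's closure size = 1 (its accept is not ε-reachable, so the closure stops there)
  (ca)* — |ε-closure| = 1 (new start) + 1 (body) + 1 (new accept) = 3
  (ca)*|b — new start ε-reaches every alternative's start; at least one alternative accepts ε, so the union's new accept is reached too: |ε-closure| = 1 + 3 + 1 + 1 = 6
  ((ca)*|b)* — |ε-closure| = 1 (new start) + 6 (body) + 1 (new accept) = 8
  ((ca)*|b)*ab — the left operand accepts ε, so the closure extends into the next operand (via the concat ε-link); |ε-closure| = 8 + 1 = 9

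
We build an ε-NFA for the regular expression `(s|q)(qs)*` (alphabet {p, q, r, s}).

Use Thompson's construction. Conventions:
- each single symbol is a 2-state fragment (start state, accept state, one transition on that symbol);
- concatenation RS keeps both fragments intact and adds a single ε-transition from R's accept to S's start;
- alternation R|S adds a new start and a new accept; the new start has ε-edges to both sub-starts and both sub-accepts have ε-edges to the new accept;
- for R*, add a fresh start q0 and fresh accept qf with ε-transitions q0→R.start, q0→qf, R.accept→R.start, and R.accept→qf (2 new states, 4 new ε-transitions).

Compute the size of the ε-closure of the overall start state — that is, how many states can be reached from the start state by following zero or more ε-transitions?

3

Work bottom-up. For each fragment F, track |ε-closure(F.start)| and whether F's accept lies in that closure (i.e. whether F accepts ε). A single-symbol fragment has closure size 1 and does not accept ε.
  s|q → |ε-closure| = 1 + 1 + 1 = 3 (the new accept is not ε-reachable since no branch accepts ε)
  qs → same as the first factor's closure: |ε-closure| = 1
  (qs)* → new start has ε-edges to the inner start and to the new accept, so |ε-closure| = 2 + 1 = 3
  (s|q)(qs)* → |ε-closure| equals the left operand's closure size = 3 (its accept is not ε-reachable, so the closure stops there)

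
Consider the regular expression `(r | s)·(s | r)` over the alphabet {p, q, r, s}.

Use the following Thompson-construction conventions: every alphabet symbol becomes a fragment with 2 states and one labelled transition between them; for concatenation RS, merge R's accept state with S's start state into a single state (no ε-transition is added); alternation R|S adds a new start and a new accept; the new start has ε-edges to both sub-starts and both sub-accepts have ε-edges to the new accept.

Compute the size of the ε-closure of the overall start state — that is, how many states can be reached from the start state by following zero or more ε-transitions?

Compute the ε-closure size of each fragment's start state recursively; a symbol fragment's start has no outgoing ε-edge, so its closure is just itself (size 1).
  r | s : new start ε-reaches every alternative's start; none of them accept ε, so the new accept is not reached: C = 1 + 1 + 1 = 3
  s | r : C = 1 + 1 + 1 = 3 (the new accept is not ε-reachable since no branch accepts ε)
  (r | s)·(s | r) : same as the first factor's closure: C = 3

3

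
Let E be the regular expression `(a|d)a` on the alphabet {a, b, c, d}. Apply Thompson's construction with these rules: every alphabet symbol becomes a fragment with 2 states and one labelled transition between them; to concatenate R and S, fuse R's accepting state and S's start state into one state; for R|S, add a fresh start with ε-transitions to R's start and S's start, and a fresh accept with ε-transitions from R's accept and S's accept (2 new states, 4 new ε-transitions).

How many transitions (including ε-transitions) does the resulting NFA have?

7

Per subexpression:
Each of the 3 symbol leaves contributes 1 transition (1 symbol, 0 ε).
  a|d — 6 transitions (2 symbol, 4 ε)
  (a|d)a — 7 transitions (3 symbol, 4 ε)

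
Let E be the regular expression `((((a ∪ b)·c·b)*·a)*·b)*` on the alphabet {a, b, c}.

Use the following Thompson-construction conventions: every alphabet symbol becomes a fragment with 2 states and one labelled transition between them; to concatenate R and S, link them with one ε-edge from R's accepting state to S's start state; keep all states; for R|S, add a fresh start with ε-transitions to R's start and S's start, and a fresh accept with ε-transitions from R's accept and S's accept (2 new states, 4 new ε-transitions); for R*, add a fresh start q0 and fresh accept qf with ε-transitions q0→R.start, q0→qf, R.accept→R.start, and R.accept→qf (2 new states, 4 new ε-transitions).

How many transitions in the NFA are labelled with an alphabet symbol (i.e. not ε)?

6

Per subexpression:
Each of the 6 symbol leaves contributes exactly 1 symbol transition.
  a ∪ b — 2 symbol transitions
  (a ∪ b)·c·b — 4 symbol transitions
  ((a ∪ b)·c·b)* — 4 symbol transitions
  ((a ∪ b)·c·b)*·a — 5 symbol transitions
  (((a ∪ b)·c·b)*·a)* — 5 symbol transitions
  (((a ∪ b)·c·b)*·a)*·b — 6 symbol transitions
  ((((a ∪ b)·c·b)*·a)*·b)* — 6 symbol transitions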